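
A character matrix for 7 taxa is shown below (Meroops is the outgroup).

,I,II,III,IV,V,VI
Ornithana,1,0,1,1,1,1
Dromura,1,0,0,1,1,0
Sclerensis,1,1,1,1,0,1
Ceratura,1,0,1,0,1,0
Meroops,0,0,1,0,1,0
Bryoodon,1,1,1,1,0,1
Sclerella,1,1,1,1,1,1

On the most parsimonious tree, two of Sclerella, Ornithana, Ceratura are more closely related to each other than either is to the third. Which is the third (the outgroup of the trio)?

Ceratura

Character polarity is set by the outgroup: the derived state is whichever differs from the outgroup's state, so for III, V the derived state is '0', and for the remaining characters it is '1'.
I (derived state '1') is shared by all ingroup taxa — unites the whole ingroup.
II: derived state '1' in Bryoodon, Sclerella, and Sclerensis only — synapomorphy for {Bryoodon, Sclerella, Sclerensis}.
III (derived state '0') is unique to Dromura (autapomorphy; uninformative for grouping).
IV (derived state '1') is shared by Bryoodon, Dromura, Ornithana, Sclerella, and Sclerensis — a synapomorphy uniting that clade.
V: derived state '0' in Bryoodon and Sclerensis only — synapomorphy for {Bryoodon, Sclerensis}.
VI: derived state '1' in Bryoodon, Ornithana, Sclerella, and Sclerensis only — synapomorphy for {Bryoodon, Ornithana, Sclerella, Sclerensis}.
Most parsimonious ingroup topology: (((((Sclerensis,Bryoodon),Sclerella),Ornithana),Dromura),Ceratura).
Sclerella and Ornithana share a more recent common ancestor with each other than either does with Ceratura, so Ceratura is the least closely related of the three.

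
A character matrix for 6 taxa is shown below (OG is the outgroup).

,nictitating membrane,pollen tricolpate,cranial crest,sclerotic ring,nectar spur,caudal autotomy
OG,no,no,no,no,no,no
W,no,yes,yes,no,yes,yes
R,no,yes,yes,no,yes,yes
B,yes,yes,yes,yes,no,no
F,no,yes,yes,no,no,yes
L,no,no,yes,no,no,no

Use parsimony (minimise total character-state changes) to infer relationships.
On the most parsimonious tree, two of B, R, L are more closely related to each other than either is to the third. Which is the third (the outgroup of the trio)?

The outgroup has state 'no' for every character, so 'yes' is the derived state throughout.
nictitating membrane: derived state 'yes' in B only — an autapomorphy, so it tells us nothing about relationships among taxa.
pollen tricolpate: derived state 'yes' in B, F, R, and W only — synapomorphy for {B, F, R, W}.
All ingroup taxa share the derived state 'yes' for cranial crest; it defines the ingroup but does not resolve relationships within it.
sclerotic ring: derived state 'yes' in B only — an autapomorphy, so it tells us nothing about relationships among taxa.
nectar spur: derived state 'yes' in R and W only — synapomorphy for {R, W}.
caudal autotomy (derived state 'yes') is shared by F, R, and W — a synapomorphy uniting that clade.
Most parsimonious ingroup topology: ((((W,R),F),B),L).
B and R share a more recent common ancestor with each other than either does with L, so L is the least closely related of the three.

L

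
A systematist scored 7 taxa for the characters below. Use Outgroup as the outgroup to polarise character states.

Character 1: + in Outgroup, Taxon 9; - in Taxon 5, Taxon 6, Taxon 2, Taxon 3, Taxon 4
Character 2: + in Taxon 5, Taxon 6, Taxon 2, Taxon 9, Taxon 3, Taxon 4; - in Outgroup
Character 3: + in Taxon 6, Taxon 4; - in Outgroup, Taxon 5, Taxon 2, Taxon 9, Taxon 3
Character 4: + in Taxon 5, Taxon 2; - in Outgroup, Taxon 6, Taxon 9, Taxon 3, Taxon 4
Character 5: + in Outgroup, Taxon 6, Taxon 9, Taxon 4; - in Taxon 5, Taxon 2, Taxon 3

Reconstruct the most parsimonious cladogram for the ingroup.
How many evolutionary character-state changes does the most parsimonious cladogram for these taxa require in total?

Character polarity is set by the outgroup: the derived state is whichever differs from the outgroup's state, so for Character 1, Character 5 the derived state is '-', and for the remaining characters it is '+'.
Only Taxon 2, Taxon 3, Taxon 4, Taxon 5, and Taxon 6 show the derived state '-' for Character 1, supporting them as a clade.
Character 2 (derived state '+') is shared by all ingroup taxa — unites the whole ingroup.
Character 3: derived state '+' in Taxon 4 and Taxon 6 only — synapomorphy for {Taxon 4, Taxon 6}.
Character 4 (derived state '+') is shared by Taxon 2 and Taxon 5 — a synapomorphy uniting that clade.
Character 5 (derived state '-') is shared by Taxon 2, Taxon 3, and Taxon 5 — a synapomorphy uniting that clade.
Most parsimonious ingroup topology: ((((Taxon 5,Taxon 2),Taxon 3),(Taxon 6,Taxon 4)),Taxon 9).
Changes per character on this tree: Character 1: 1; Character 2: 1; Character 3: 1; Character 4: 1; Character 5: 1.
Total = 5.

5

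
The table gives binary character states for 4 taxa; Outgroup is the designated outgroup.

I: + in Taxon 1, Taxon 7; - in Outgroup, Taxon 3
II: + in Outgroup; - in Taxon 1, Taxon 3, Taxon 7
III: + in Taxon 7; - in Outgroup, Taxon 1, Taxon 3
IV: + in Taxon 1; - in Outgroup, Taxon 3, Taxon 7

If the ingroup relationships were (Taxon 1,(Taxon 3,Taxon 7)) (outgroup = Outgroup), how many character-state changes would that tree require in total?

Map each character onto (Taxon 1,(Taxon 3,Taxon 7)) (rooted by Outgroup) and count the minimum state changes it requires (Fitch parsimony):
I: 2; II: 1; III: 1; IV: 1.
Total tree length = 5.

5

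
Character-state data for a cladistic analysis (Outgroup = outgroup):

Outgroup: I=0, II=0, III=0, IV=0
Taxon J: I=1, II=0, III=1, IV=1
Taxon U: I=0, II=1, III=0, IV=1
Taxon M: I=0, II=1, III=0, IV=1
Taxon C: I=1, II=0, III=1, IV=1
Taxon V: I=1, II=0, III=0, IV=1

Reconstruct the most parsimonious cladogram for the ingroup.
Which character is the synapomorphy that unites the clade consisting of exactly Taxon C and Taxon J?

III

The outgroup has state '0' for every character, so '1' is the derived state throughout.
Only Taxon C, Taxon J, and Taxon V show the derived state '1' for I, supporting them as a clade.
II: derived state '1' in Taxon M and Taxon U only — synapomorphy for {Taxon M, Taxon U}.
III (derived state '1') is shared by Taxon C and Taxon J — a synapomorphy uniting that clade.
IV (derived state '1') is shared by all ingroup taxa — unites the whole ingroup.
Most parsimonious ingroup topology: (((Taxon J,Taxon C),Taxon V),(Taxon U,Taxon M)).
The clade {Taxon C, Taxon J} is supported by III: its derived state '1' occurs in exactly those taxa and in no other taxon (including the outgroup).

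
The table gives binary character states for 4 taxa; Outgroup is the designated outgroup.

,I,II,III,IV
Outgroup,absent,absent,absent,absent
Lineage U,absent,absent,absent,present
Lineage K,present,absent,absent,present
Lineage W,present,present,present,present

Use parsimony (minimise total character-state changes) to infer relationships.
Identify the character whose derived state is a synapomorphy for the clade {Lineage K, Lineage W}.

I

The outgroup has state 'absent' for every character, so 'present' is the derived state throughout.
I: derived state 'present' in Lineage K and Lineage W only — synapomorphy for {Lineage K, Lineage W}.
II: derived state 'present' in Lineage W only — an autapomorphy, so it tells us nothing about relationships among taxa.
III: derived state 'present' in Lineage W only — an autapomorphy, so it tells us nothing about relationships among taxa.
All ingroup taxa share the derived state 'present' for IV; it defines the ingroup but does not resolve relationships within it.
Most parsimonious ingroup topology: (Lineage U,(Lineage K,Lineage W)).
The clade {Lineage K, Lineage W} is supported by I: its derived state 'present' occurs in exactly those taxa and in no other taxon (including the outgroup).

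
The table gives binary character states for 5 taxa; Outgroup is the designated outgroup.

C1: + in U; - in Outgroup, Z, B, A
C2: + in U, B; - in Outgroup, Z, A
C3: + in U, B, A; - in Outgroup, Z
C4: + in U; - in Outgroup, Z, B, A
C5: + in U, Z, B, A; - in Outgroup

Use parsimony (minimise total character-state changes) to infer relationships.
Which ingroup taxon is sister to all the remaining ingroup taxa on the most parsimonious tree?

Z

The outgroup has state '-' for every character, so '+' is the derived state throughout.
C1 (derived state '+') is unique to U (autapomorphy; uninformative for grouping).
Only B and U show the derived state '+' for C2, supporting them as a clade.
Only A, B, and U show the derived state '+' for C3, supporting them as a clade.
C4 (derived state '+') is unique to U (autapomorphy; uninformative for grouping).
C5 (derived state '+') is shared by all ingroup taxa — unites the whole ingroup.
Most parsimonious ingroup topology: (((U,B),A),Z).
Z is sister to the clade containing all other ingroup taxa, so it is the earliest-diverging (most basal) ingroup lineage.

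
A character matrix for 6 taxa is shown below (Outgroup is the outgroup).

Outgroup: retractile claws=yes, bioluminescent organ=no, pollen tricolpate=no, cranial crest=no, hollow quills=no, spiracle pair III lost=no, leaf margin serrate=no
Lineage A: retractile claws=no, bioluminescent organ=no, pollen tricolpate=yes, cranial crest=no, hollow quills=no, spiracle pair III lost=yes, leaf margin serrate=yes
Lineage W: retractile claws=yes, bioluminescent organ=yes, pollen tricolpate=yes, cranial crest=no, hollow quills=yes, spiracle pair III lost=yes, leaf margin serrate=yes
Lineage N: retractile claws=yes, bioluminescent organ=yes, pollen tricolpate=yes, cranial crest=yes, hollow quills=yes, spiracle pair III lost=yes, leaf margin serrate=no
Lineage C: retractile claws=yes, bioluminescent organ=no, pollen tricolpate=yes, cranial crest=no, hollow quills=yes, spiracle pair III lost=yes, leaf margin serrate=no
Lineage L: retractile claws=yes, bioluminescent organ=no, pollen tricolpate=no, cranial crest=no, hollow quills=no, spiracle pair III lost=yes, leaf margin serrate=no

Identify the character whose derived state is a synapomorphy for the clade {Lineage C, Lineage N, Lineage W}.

hollow quills

Character polarity is set by the outgroup: the derived state is whichever differs from the outgroup's state, so for retractile claws the derived state is 'no', and for the remaining characters it is 'yes'.
retractile claws (derived state 'no') is unique to Lineage A (autapomorphy; uninformative for grouping).
Only Lineage N and Lineage W show the derived state 'yes' for bioluminescent organ, supporting them as a clade.
Only Lineage A, Lineage C, Lineage N, and Lineage W show the derived state 'yes' for pollen tricolpate, supporting them as a clade.
cranial crest (derived state 'yes') is unique to Lineage N (autapomorphy; uninformative for grouping).
hollow quills (derived state 'yes') is shared by Lineage C, Lineage N, and Lineage W — a synapomorphy uniting that clade.
All ingroup taxa share the derived state 'yes' for spiracle pair III lost; it defines the ingroup but does not resolve relationships within it.
leaf margin serrate groups Lineage A and Lineage W, which is incompatible with the clades supported by the remaining characters; treating it as convergent (homoplasy) costs fewer steps than any alternative tree.
Most parsimonious ingroup topology: ((Lineage A,((Lineage W,Lineage N),Lineage C)),Lineage L).
The clade {Lineage C, Lineage N, Lineage W} is supported by hollow quills: its derived state 'yes' occurs in exactly those taxa and in no other taxon (including the outgroup).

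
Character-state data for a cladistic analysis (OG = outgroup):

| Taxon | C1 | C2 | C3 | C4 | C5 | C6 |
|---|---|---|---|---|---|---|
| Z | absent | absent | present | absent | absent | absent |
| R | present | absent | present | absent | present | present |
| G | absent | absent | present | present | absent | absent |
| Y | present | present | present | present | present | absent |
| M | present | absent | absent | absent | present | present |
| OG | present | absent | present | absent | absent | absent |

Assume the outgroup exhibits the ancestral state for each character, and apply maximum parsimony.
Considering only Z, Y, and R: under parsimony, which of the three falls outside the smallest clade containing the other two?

Z

Character polarity is set by the outgroup: the derived state is whichever differs from the outgroup's state, so for C1, C3 the derived state is 'absent', and for the remaining characters it is 'present'.
C1 (derived state 'absent') is shared by G and Z — a synapomorphy uniting that clade.
C2 (derived state 'present') is unique to Y (autapomorphy; uninformative for grouping).
C3: derived state 'absent' in M only — an autapomorphy, so it tells us nothing about relationships among taxa.
C4 (state 'present') occurs in G and Y but conflicts with the nesting implied by the other characters — most parsimoniously interpreted as homoplasy.
C5 (derived state 'present') is shared by M, R, and Y — a synapomorphy uniting that clade.
C6 (derived state 'present') is shared by M and R — a synapomorphy uniting that clade.
Most parsimonious ingroup topology: ((Z,G),((R,M),Y)).
R and Y share a more recent common ancestor with each other than either does with Z, so Z is the least closely related of the three.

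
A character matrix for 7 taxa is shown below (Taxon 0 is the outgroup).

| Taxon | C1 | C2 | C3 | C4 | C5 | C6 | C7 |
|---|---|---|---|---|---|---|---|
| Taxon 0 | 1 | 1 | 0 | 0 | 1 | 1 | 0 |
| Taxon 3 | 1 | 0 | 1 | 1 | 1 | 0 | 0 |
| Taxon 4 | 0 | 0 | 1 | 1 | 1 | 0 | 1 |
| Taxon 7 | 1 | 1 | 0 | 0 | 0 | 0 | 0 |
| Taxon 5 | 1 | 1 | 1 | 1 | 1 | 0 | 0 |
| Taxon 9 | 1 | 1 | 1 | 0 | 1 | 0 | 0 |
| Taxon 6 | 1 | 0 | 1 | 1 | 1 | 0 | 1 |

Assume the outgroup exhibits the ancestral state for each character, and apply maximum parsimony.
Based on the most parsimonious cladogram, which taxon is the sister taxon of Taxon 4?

Taxon 6

Character polarity is set by the outgroup: the derived state is whichever differs from the outgroup's state, so for C1, C2, C5, C6 the derived state is '0', and for the remaining characters it is '1'.
C1: derived state '0' in Taxon 4 only — an autapomorphy, so it tells us nothing about relationships among taxa.
C2: derived state '0' in Taxon 3, Taxon 4, and Taxon 6 only — synapomorphy for {Taxon 3, Taxon 4, Taxon 6}.
C3 (derived state '1') is shared by Taxon 3, Taxon 4, Taxon 5, Taxon 6, and Taxon 9 — a synapomorphy uniting that clade.
C4 (derived state '1') is shared by Taxon 3, Taxon 4, Taxon 5, and Taxon 6 — a synapomorphy uniting that clade.
C5 (derived state '0') is unique to Taxon 7 (autapomorphy; uninformative for grouping).
All ingroup taxa share the derived state '0' for C6; it defines the ingroup but does not resolve relationships within it.
C7 (derived state '1') is shared by Taxon 4 and Taxon 6 — a synapomorphy uniting that clade.
Most parsimonious ingroup topology: ((((Taxon 3,(Taxon 4,Taxon 6)),Taxon 5),Taxon 9),Taxon 7).
Taxon 4 and Taxon 6 form a cherry on this tree, so they are sister taxa.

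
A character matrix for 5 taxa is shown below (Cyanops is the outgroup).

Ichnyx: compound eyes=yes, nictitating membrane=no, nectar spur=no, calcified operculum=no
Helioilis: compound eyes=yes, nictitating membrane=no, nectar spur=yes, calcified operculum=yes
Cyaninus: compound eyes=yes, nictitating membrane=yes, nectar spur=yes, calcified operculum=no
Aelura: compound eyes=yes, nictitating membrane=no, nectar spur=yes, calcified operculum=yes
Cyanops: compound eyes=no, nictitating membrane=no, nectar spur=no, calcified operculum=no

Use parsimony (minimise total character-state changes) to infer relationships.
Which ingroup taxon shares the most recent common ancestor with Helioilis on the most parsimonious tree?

Aelura

The outgroup has state 'no' for every character, so 'yes' is the derived state throughout.
All ingroup taxa share the derived state 'yes' for compound eyes; it defines the ingroup but does not resolve relationships within it.
nictitating membrane: derived state 'yes' in Cyaninus only — an autapomorphy, so it tells us nothing about relationships among taxa.
nectar spur: derived state 'yes' in Aelura, Cyaninus, and Helioilis only — synapomorphy for {Aelura, Cyaninus, Helioilis}.
Only Aelura and Helioilis show the derived state 'yes' for calcified operculum, supporting them as a clade.
Most parsimonious ingroup topology: (Ichnyx,((Helioilis,Aelura),Cyaninus)).
Helioilis and Aelura form a cherry on this tree, so they are sister taxa.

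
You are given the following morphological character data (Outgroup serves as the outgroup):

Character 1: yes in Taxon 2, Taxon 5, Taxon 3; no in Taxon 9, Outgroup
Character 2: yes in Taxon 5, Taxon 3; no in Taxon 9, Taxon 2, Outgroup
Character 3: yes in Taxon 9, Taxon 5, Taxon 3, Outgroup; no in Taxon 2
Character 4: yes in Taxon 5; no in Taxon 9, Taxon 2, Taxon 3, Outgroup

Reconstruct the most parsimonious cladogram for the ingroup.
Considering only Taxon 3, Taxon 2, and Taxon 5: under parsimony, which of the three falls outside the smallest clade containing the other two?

Taxon 2

Character polarity is set by the outgroup: the derived state is whichever differs from the outgroup's state, so for Character 3 the derived state is 'no', and for the remaining characters it is 'yes'.
Character 1: derived state 'yes' in Taxon 2, Taxon 3, and Taxon 5 only — synapomorphy for {Taxon 2, Taxon 3, Taxon 5}.
Character 2 (derived state 'yes') is shared by Taxon 3 and Taxon 5 — a synapomorphy uniting that clade.
Character 3 (derived state 'no') is unique to Taxon 2 (autapomorphy; uninformative for grouping).
Character 4: derived state 'yes' in Taxon 5 only — an autapomorphy, so it tells us nothing about relationships among taxa.
Most parsimonious ingroup topology: (Taxon 9,((Taxon 5,Taxon 3),Taxon 2)).
Taxon 5 and Taxon 3 share a more recent common ancestor with each other than either does with Taxon 2, so Taxon 2 is the least closely related of the three.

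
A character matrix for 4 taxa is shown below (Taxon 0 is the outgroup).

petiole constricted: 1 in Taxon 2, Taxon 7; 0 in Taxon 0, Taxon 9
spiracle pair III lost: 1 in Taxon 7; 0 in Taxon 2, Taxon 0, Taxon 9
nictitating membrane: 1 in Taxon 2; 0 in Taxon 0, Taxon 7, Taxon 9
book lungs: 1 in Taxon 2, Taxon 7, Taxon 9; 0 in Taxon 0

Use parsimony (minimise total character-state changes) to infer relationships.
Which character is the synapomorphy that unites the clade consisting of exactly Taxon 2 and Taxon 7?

The outgroup has state '0' for every character, so '1' is the derived state throughout.
petiole constricted (derived state '1') is shared by Taxon 2 and Taxon 7 — a synapomorphy uniting that clade.
spiracle pair III lost (derived state '1') is unique to Taxon 7 (autapomorphy; uninformative for grouping).
nictitating membrane: derived state '1' in Taxon 2 only — an autapomorphy, so it tells us nothing about relationships among taxa.
All ingroup taxa share the derived state '1' for book lungs; it defines the ingroup but does not resolve relationships within it.
Most parsimonious ingroup topology: (Taxon 9,(Taxon 7,Taxon 2)).
The clade {Taxon 2, Taxon 7} is supported by petiole constricted: its derived state '1' occurs in exactly those taxa and in no other taxon (including the outgroup).

petiole constricted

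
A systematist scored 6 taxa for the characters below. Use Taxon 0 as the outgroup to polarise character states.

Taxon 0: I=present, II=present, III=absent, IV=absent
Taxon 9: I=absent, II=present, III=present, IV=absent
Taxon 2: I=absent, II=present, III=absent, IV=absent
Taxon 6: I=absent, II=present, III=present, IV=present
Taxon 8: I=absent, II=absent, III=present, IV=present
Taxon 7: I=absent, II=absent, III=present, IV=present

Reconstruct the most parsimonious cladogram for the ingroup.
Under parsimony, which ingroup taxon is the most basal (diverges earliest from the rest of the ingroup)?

Taxon 2

Character polarity is set by the outgroup: the derived state is whichever differs from the outgroup's state, so for I, II the derived state is 'absent', and for the remaining characters it is 'present'.
I (derived state 'absent') is shared by all ingroup taxa — unites the whole ingroup.
Only Taxon 7 and Taxon 8 show the derived state 'absent' for II, supporting them as a clade.
Only Taxon 6, Taxon 7, Taxon 8, and Taxon 9 show the derived state 'present' for III, supporting them as a clade.
Only Taxon 6, Taxon 7, and Taxon 8 show the derived state 'present' for IV, supporting them as a clade.
Most parsimonious ingroup topology: ((Taxon 9,(Taxon 6,(Taxon 8,Taxon 7))),Taxon 2).
Taxon 2 is sister to the clade containing all other ingroup taxa, so it is the earliest-diverging (most basal) ingroup lineage.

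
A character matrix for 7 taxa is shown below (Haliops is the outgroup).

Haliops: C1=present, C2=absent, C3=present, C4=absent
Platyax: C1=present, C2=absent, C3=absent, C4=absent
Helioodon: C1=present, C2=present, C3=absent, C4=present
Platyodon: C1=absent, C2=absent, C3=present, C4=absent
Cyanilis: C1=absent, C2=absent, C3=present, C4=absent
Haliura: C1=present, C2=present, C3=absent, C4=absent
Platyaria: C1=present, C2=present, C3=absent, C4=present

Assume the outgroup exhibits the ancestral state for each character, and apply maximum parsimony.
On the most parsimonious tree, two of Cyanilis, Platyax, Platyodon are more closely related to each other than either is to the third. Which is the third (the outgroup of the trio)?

Character polarity is set by the outgroup: the derived state is whichever differs from the outgroup's state, so for C1, C3 the derived state is 'absent', and for the remaining characters it is 'present'.
Only Cyanilis and Platyodon show the derived state 'absent' for C1, supporting them as a clade.
C2: derived state 'present' in Haliura, Helioodon, and Platyaria only — synapomorphy for {Haliura, Helioodon, Platyaria}.
Only Haliura, Helioodon, Platyaria, and Platyax show the derived state 'absent' for C3, supporting them as a clade.
Only Helioodon and Platyaria show the derived state 'present' for C4, supporting them as a clade.
Most parsimonious ingroup topology: ((Platyax,((Helioodon,Platyaria),Haliura)),(Platyodon,Cyanilis)).
Platyodon and Cyanilis share a more recent common ancestor with each other than either does with Platyax, so Platyax is the least closely related of the three.

Platyax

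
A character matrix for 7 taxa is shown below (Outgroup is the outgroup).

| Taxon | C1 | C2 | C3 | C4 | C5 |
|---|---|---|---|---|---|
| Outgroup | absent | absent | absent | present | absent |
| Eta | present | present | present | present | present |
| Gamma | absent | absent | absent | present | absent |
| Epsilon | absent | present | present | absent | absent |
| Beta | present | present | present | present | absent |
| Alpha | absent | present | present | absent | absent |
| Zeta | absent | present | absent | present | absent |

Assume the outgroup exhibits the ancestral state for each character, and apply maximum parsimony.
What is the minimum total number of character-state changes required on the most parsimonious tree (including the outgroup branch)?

Character polarity is set by the outgroup: the derived state is whichever differs from the outgroup's state, so for C4 the derived state is 'absent', and for the remaining characters it is 'present'.
C1 (derived state 'present') is shared by Beta and Eta — a synapomorphy uniting that clade.
Only Alpha, Beta, Epsilon, Eta, and Zeta show the derived state 'present' for C2, supporting them as a clade.
C3 (derived state 'present') is shared by Alpha, Beta, Epsilon, and Eta — a synapomorphy uniting that clade.
C4 (derived state 'absent') is shared by Alpha and Epsilon — a synapomorphy uniting that clade.
C5 (derived state 'present') is unique to Eta (autapomorphy; uninformative for grouping).
Most parsimonious ingroup topology: ((((Eta,Beta),(Epsilon,Alpha)),Zeta),Gamma).
Changes per character on this tree: C1: 1; C2: 1; C3: 1; C4: 1; C5: 1.
Total = 5.

5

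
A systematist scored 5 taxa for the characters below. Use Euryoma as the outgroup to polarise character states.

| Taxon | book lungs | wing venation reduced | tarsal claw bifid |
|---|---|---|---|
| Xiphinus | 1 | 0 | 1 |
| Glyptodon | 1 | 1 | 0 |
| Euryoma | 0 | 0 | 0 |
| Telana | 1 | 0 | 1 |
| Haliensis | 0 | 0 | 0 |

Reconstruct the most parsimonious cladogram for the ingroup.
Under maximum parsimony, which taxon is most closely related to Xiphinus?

The outgroup has state '0' for every character, so '1' is the derived state throughout.
book lungs (derived state '1') is shared by Glyptodon, Telana, and Xiphinus — a synapomorphy uniting that clade.
wing venation reduced: derived state '1' in Glyptodon only — an autapomorphy, so it tells us nothing about relationships among taxa.
tarsal claw bifid (derived state '1') is shared by Telana and Xiphinus — a synapomorphy uniting that clade.
Most parsimonious ingroup topology: (Haliensis,((Xiphinus,Telana),Glyptodon)).
Xiphinus and Telana form a cherry on this tree, so they are sister taxa.

Telana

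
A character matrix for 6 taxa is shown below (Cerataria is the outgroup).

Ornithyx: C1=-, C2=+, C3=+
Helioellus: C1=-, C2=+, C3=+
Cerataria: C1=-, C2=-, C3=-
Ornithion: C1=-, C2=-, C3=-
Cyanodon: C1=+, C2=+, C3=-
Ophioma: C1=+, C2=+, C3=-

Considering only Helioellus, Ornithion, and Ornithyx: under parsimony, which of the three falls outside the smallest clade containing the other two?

Ornithion

The outgroup has state '-' for every character, so '+' is the derived state throughout.
Only Cyanodon and Ophioma show the derived state '+' for C1, supporting them as a clade.
Only Cyanodon, Helioellus, Ophioma, and Ornithyx show the derived state '+' for C2, supporting them as a clade.
C3: derived state '+' in Helioellus and Ornithyx only — synapomorphy for {Helioellus, Ornithyx}.
Most parsimonious ingroup topology: (((Cyanodon,Ophioma),(Helioellus,Ornithyx)),Ornithion).
Helioellus and Ornithyx share a more recent common ancestor with each other than either does with Ornithion, so Ornithion is the least closely related of the three.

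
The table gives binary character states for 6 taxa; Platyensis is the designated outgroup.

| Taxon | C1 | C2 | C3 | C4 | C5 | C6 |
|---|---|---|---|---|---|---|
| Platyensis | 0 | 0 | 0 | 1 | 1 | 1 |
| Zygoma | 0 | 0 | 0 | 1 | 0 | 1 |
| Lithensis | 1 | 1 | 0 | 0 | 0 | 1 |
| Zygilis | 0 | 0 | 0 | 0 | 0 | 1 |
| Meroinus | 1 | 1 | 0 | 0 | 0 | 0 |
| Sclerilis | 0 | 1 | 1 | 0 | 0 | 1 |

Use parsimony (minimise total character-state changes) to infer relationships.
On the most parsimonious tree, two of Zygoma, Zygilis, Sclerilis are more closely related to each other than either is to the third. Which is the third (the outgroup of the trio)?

Zygoma

Character polarity is set by the outgroup: the derived state is whichever differs from the outgroup's state, so for C4, C5, C6 the derived state is '0', and for the remaining characters it is '1'.
C1: derived state '1' in Lithensis and Meroinus only — synapomorphy for {Lithensis, Meroinus}.
C2 (derived state '1') is shared by Lithensis, Meroinus, and Sclerilis — a synapomorphy uniting that clade.
C3 (derived state '1') is unique to Sclerilis (autapomorphy; uninformative for grouping).
Only Lithensis, Meroinus, Sclerilis, and Zygilis show the derived state '0' for C4, supporting them as a clade.
All ingroup taxa share the derived state '0' for C5; it defines the ingroup but does not resolve relationships within it.
C6: derived state '0' in Meroinus only — an autapomorphy, so it tells us nothing about relationships among taxa.
Most parsimonious ingroup topology: (Zygoma,(((Lithensis,Meroinus),Sclerilis),Zygilis)).
Sclerilis and Zygilis share a more recent common ancestor with each other than either does with Zygoma, so Zygoma is the least closely related of the three.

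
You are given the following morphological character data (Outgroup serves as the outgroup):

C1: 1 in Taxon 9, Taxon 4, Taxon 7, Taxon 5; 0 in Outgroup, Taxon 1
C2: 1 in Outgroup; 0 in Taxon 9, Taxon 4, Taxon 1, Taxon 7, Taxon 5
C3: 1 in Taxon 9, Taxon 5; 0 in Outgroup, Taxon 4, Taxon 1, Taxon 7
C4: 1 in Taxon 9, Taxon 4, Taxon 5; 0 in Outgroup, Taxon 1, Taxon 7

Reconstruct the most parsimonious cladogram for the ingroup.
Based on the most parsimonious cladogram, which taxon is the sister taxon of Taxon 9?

Character polarity is set by the outgroup: the derived state is whichever differs from the outgroup's state, so for C2 the derived state is '0', and for the remaining characters it is '1'.
Only Taxon 4, Taxon 5, Taxon 7, and Taxon 9 show the derived state '1' for C1, supporting them as a clade.
C2 (derived state '0') is shared by all ingroup taxa — unites the whole ingroup.
C3 (derived state '1') is shared by Taxon 5 and Taxon 9 — a synapomorphy uniting that clade.
Only Taxon 4, Taxon 5, and Taxon 9 show the derived state '1' for C4, supporting them as a clade.
Most parsimonious ingroup topology: ((((Taxon 9,Taxon 5),Taxon 4),Taxon 7),Taxon 1).
Taxon 9 and Taxon 5 form a cherry on this tree, so they are sister taxa.

Taxon 5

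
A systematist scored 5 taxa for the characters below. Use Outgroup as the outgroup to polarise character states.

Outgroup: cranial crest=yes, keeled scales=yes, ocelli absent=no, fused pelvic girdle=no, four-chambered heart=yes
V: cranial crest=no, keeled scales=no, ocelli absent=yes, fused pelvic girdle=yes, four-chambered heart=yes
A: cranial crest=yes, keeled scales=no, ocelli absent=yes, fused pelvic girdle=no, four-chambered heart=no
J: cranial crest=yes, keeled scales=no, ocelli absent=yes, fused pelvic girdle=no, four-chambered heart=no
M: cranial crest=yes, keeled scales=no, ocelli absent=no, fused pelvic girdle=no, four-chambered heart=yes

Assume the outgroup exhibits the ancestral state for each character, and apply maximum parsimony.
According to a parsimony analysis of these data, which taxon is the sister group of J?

A

Character polarity is set by the outgroup: the derived state is whichever differs from the outgroup's state, so for cranial crest, keeled scales, four-chambered heart the derived state is 'no', and for the remaining characters it is 'yes'.
cranial crest: derived state 'no' in V only — an autapomorphy, so it tells us nothing about relationships among taxa.
keeled scales (derived state 'no') is shared by all ingroup taxa — unites the whole ingroup.
ocelli absent: derived state 'yes' in A, J, and V only — synapomorphy for {A, J, V}.
fused pelvic girdle: derived state 'yes' in V only — an autapomorphy, so it tells us nothing about relationships among taxa.
Only A and J show the derived state 'no' for four-chambered heart, supporting them as a clade.
Most parsimonious ingroup topology: ((V,(A,J)),M).
J and A form a cherry on this tree, so they are sister taxa.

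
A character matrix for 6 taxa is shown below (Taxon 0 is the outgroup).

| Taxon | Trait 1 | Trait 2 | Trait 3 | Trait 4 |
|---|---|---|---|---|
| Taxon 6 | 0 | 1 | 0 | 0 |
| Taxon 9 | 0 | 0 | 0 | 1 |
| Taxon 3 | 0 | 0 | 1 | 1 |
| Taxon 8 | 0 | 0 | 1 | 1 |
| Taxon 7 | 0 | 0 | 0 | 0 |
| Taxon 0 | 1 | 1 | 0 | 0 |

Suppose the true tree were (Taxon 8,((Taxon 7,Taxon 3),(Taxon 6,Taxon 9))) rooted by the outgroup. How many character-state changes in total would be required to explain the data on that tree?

Map each character onto (Taxon 8,((Taxon 7,Taxon 3),(Taxon 6,Taxon 9))) (rooted by Taxon 0) and count the minimum state changes it requires (Fitch parsimony):
Trait 1: 1; Trait 2: 2; Trait 3: 2; Trait 4: 3.
Total tree length = 8.

8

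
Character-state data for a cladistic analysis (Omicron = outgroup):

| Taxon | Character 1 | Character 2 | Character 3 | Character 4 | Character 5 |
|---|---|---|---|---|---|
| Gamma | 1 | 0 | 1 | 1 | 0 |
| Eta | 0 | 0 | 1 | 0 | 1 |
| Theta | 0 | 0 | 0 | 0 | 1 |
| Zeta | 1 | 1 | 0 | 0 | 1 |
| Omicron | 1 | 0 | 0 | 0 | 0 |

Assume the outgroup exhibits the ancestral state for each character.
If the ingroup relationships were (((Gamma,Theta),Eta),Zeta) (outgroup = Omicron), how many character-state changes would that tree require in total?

Map each character onto (((Gamma,Theta),Eta),Zeta) (rooted by Omicron) and count the minimum state changes it requires (Fitch parsimony):
Character 1: 2; Character 2: 1; Character 3: 2; Character 4: 1; Character 5: 2.
Total tree length = 8.

8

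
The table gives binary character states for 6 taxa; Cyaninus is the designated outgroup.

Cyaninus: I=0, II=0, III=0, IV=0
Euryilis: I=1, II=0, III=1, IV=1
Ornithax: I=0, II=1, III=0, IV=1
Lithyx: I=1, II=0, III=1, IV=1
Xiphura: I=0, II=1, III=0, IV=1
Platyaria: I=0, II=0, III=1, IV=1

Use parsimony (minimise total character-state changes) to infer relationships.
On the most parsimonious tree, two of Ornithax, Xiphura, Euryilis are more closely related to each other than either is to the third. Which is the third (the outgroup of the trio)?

The outgroup has state '0' for every character, so '1' is the derived state throughout.
I: derived state '1' in Euryilis and Lithyx only — synapomorphy for {Euryilis, Lithyx}.
II: derived state '1' in Ornithax and Xiphura only — synapomorphy for {Ornithax, Xiphura}.
III: derived state '1' in Euryilis, Lithyx, and Platyaria only — synapomorphy for {Euryilis, Lithyx, Platyaria}.
IV (derived state '1') is shared by all ingroup taxa — unites the whole ingroup.
Most parsimonious ingroup topology: (((Euryilis,Lithyx),Platyaria),(Ornithax,Xiphura)).
Xiphura and Ornithax share a more recent common ancestor with each other than either does with Euryilis, so Euryilis is the least closely related of the three.

Euryilis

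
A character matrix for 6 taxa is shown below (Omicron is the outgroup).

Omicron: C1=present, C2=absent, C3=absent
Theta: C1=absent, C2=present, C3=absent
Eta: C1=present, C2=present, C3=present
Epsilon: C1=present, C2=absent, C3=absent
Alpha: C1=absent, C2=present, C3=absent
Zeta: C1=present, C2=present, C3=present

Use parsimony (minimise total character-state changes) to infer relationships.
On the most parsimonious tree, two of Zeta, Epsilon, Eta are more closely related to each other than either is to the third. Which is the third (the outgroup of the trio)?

Epsilon

Character polarity is set by the outgroup: the derived state is whichever differs from the outgroup's state, so for C1 the derived state is 'absent', and for the remaining characters it is 'present'.
C1: derived state 'absent' in Alpha and Theta only — synapomorphy for {Alpha, Theta}.
C2: derived state 'present' in Alpha, Eta, Theta, and Zeta only — synapomorphy for {Alpha, Eta, Theta, Zeta}.
Only Eta and Zeta show the derived state 'present' for C3, supporting them as a clade.
Most parsimonious ingroup topology: (((Theta,Alpha),(Eta,Zeta)),Epsilon).
Eta and Zeta share a more recent common ancestor with each other than either does with Epsilon, so Epsilon is the least closely related of the three.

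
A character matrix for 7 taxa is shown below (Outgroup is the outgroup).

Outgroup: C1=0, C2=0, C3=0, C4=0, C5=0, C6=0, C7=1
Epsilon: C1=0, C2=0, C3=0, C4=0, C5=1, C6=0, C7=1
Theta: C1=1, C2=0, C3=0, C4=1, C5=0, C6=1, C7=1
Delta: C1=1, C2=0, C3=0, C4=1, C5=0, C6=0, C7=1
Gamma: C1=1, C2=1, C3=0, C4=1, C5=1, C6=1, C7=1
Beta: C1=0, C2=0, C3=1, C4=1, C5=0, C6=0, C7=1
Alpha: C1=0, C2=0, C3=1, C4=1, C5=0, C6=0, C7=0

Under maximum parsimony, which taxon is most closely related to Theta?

Gamma

Character polarity is set by the outgroup: the derived state is whichever differs from the outgroup's state, so for C7 the derived state is '0', and for the remaining characters it is '1'.
C1: derived state '1' in Delta, Gamma, and Theta only — synapomorphy for {Delta, Gamma, Theta}.
C2: derived state '1' in Gamma only — an autapomorphy, so it tells us nothing about relationships among taxa.
Only Alpha and Beta show the derived state '1' for C3, supporting them as a clade.
Only Alpha, Beta, Delta, Gamma, and Theta show the derived state '1' for C4, supporting them as a clade.
C5 (state '1') occurs in Epsilon and Gamma but conflicts with the nesting implied by the other characters — most parsimoniously interpreted as homoplasy.
C6: derived state '1' in Gamma and Theta only — synapomorphy for {Gamma, Theta}.
C7: derived state '0' in Alpha only — an autapomorphy, so it tells us nothing about relationships among taxa.
Most parsimonious ingroup topology: (Epsilon,(((Theta,Gamma),Delta),(Beta,Alpha))).
Theta and Gamma form a cherry on this tree, so they are sister taxa.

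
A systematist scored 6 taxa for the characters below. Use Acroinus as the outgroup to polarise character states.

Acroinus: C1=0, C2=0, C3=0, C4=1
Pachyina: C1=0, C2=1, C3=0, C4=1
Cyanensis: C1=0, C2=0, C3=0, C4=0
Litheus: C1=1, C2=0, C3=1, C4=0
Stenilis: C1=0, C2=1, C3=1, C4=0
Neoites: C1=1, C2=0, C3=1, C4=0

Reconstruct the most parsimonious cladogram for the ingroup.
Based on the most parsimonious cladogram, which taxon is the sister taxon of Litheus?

Neoites

Character polarity is set by the outgroup: the derived state is whichever differs from the outgroup's state, so for C4 the derived state is '0', and for the remaining characters it is '1'.
Only Litheus and Neoites show the derived state '1' for C1, supporting them as a clade.
C2 groups Pachyina and Stenilis, which is incompatible with the clades supported by the remaining characters; treating it as convergent (homoplasy) costs fewer steps than any alternative tree.
C3 (derived state '1') is shared by Litheus, Neoites, and Stenilis — a synapomorphy uniting that clade.
Only Cyanensis, Litheus, Neoites, and Stenilis show the derived state '0' for C4, supporting them as a clade.
Most parsimonious ingroup topology: (Pachyina,(Cyanensis,((Litheus,Neoites),Stenilis))).
Litheus and Neoites form a cherry on this tree, so they are sister taxa.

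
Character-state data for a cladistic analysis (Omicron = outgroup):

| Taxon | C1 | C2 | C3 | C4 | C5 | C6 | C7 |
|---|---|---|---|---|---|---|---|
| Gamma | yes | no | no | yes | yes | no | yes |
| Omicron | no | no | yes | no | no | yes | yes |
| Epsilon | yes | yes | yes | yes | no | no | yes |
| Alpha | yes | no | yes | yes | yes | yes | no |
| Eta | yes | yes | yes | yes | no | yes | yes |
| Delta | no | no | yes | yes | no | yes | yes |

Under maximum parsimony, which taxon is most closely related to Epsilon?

Eta

Character polarity is set by the outgroup: the derived state is whichever differs from the outgroup's state, so for C3, C6, C7 the derived state is 'no', and for the remaining characters it is 'yes'.
C1: derived state 'yes' in Alpha, Epsilon, Eta, and Gamma only — synapomorphy for {Alpha, Epsilon, Eta, Gamma}.
Only Epsilon and Eta show the derived state 'yes' for C2, supporting them as a clade.
C3: derived state 'no' in Gamma only — an autapomorphy, so it tells us nothing about relationships among taxa.
All ingroup taxa share the derived state 'yes' for C4; it defines the ingroup but does not resolve relationships within it.
Only Alpha and Gamma show the derived state 'yes' for C5, supporting them as a clade.
C6 (state 'no') occurs in Epsilon and Gamma but conflicts with the nesting implied by the other characters — most parsimoniously interpreted as homoplasy.
C7: derived state 'no' in Alpha only — an autapomorphy, so it tells us nothing about relationships among taxa.
Most parsimonious ingroup topology: (((Eta,Epsilon),(Gamma,Alpha)),Delta).
Epsilon and Eta form a cherry on this tree, so they are sister taxa.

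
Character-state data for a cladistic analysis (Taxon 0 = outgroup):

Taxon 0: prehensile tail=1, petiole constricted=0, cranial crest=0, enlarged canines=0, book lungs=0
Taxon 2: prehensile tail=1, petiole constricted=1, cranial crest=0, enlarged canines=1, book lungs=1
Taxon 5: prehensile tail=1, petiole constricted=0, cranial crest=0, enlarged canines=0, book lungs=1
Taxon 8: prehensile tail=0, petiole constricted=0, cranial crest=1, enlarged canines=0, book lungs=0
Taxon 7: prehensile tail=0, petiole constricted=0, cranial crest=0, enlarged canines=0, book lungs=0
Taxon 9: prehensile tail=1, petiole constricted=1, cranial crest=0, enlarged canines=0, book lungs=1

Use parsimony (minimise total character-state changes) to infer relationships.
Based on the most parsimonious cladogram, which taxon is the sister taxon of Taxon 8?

Character polarity is set by the outgroup: the derived state is whichever differs from the outgroup's state, so for prehensile tail the derived state is '0', and for the remaining characters it is '1'.
prehensile tail: derived state '0' in Taxon 7 and Taxon 8 only — synapomorphy for {Taxon 7, Taxon 8}.
petiole constricted (derived state '1') is shared by Taxon 2 and Taxon 9 — a synapomorphy uniting that clade.
cranial crest (derived state '1') is unique to Taxon 8 (autapomorphy; uninformative for grouping).
enlarged canines (derived state '1') is unique to Taxon 2 (autapomorphy; uninformative for grouping).
book lungs (derived state '1') is shared by Taxon 2, Taxon 5, and Taxon 9 — a synapomorphy uniting that clade.
Most parsimonious ingroup topology: (((Taxon 2,Taxon 9),Taxon 5),(Taxon 8,Taxon 7)).
Taxon 8 and Taxon 7 form a cherry on this tree, so they are sister taxa.

Taxon 7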